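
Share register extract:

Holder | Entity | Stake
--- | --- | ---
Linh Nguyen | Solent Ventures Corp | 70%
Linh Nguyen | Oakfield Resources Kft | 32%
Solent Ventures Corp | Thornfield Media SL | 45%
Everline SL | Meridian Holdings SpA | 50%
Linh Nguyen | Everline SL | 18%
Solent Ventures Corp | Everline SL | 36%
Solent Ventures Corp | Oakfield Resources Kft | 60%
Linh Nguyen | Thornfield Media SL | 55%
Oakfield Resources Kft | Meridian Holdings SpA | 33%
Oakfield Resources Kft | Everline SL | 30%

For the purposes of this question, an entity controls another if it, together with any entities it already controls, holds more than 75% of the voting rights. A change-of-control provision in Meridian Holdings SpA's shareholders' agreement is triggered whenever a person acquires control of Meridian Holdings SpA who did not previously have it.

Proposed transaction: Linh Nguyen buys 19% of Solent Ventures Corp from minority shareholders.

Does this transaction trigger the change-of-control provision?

The purchase changes only Linh's holdings, so Linh is the only person who could newly come to control Meridian.
Linh's largest direct stake is 70% in Solent, which does not meet the threshold, so Linh controls no company.
Neither Linh nor any entity Linh controls holds any voting interest in Meridian.
So before the transaction, Linh does not control Meridian.
After the purchase, Linh's direct stake in Solent rises to 70% + 19% = 89%.
Linh holds 89% of Solent, so Linh controls Solent.
Solent and Linh together hold 60% + 32% = 92% of Oakfield, so Linh controls Oakfield.
Linh and Oakfield and Solent together hold 18% + 30% + 36% = 84% of Everline, so Linh controls Everline.
Everline and Oakfield together hold 50% + 33% = 83% of Meridian, so Linh controls Meridian.
Linh did not control Meridian before and does after, so the clause is triggered.

Yes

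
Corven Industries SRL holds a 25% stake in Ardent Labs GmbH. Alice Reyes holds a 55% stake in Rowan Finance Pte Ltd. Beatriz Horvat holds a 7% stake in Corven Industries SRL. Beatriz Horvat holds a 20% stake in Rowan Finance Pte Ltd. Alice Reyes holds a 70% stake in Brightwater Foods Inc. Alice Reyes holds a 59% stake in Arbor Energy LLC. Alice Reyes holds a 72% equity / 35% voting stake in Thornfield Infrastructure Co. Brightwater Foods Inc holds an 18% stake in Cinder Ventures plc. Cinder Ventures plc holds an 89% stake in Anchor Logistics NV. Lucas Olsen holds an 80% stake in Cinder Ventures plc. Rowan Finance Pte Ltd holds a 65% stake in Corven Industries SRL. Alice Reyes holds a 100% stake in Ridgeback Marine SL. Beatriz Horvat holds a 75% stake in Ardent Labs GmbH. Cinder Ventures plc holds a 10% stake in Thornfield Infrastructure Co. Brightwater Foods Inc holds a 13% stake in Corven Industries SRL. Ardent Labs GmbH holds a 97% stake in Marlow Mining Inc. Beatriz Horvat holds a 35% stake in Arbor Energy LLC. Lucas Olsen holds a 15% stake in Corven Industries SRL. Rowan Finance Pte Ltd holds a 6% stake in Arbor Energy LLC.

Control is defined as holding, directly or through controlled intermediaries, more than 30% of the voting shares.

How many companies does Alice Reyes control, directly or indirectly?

Alice holds 55% of Rowan, so Alice controls Rowan.
Alice holds 70% of Brightwater, so Alice controls Brightwater.
Rowan and Brightwater together hold 65% + 13% = 78% of Corven, so Alice controls Corven.
Alice holds 100% of Ridgeback, so Alice controls Ridgeback.
Alice holds 35% of Thornfield, so Alice controls Thornfield.
Rowan and Alice together hold 6% + 59% = 65% of Arbor, so Alice controls Arbor.
No other company's threshold is met.
Alice controls 6 companies.

6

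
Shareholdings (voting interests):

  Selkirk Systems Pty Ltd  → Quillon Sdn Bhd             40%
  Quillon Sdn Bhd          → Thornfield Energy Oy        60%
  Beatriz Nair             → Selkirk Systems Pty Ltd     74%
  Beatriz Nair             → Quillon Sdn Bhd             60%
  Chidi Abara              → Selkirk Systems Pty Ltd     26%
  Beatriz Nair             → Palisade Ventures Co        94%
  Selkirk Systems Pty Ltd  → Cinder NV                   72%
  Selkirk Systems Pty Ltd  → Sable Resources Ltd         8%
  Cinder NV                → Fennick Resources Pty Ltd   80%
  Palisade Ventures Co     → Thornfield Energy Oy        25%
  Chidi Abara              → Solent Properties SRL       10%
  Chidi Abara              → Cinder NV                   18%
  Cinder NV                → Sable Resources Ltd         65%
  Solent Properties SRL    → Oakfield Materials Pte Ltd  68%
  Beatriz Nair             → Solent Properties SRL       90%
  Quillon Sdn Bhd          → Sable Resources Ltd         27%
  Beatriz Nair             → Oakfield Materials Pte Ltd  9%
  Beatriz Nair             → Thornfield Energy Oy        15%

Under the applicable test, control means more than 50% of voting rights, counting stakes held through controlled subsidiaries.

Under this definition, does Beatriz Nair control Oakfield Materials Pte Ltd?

Beatriz holds 90% of Solent, so Beatriz controls Solent.
Solent and Beatriz together hold 68% + 9% = 77% of Oakfield, so Beatriz controls Oakfield.

Yes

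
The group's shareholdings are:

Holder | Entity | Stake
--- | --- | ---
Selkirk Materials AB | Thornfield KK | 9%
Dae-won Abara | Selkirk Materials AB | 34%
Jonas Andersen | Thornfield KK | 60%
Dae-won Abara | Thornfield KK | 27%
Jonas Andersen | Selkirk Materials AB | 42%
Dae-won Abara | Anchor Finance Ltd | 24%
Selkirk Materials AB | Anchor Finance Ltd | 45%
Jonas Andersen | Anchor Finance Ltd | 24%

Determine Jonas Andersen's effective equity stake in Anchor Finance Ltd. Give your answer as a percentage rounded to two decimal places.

42.90%

Jonas reaches Anchor along 2 paths.
Direct stake: 24% = 24%.
Via Selkirk: 42% × 45% = 18.9%.
Total: 24% + 18.9% = 42.9%.
Rounded: 42.90%.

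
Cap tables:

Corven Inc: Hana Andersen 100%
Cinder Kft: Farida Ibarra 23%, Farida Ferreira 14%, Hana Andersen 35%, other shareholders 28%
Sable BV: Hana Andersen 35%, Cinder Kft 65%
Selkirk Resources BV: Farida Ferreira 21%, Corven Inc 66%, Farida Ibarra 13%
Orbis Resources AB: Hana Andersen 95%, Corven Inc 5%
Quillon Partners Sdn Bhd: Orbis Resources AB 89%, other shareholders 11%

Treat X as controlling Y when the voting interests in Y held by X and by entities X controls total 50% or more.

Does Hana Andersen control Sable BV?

Hana holds 100% of Corven, so Hana controls Corven.
Corven holds 66% of Selkirk, so Hana controls Selkirk.
Hana and Corven together hold 95% + 5% = 100% of Orbis, so Hana controls Orbis.
Orbis holds 89% of Quillon, so Hana controls Quillon.
In Sable, Hana's side holds only 35%, not ≥ 50%.
So Hana does not control Sable.

No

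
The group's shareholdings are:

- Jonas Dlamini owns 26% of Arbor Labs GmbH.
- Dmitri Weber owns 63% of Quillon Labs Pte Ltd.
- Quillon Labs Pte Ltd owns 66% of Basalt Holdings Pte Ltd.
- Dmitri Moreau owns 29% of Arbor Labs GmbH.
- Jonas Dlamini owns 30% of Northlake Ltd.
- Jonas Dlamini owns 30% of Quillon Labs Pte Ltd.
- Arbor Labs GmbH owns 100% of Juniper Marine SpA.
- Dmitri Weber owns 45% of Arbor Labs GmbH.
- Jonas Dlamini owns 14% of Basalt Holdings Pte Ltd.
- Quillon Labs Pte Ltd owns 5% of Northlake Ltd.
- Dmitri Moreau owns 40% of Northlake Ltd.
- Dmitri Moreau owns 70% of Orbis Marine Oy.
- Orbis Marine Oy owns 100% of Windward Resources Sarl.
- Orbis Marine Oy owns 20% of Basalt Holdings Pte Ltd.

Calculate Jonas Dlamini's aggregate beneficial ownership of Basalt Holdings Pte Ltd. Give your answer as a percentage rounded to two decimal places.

33.80%

Jonas reaches Basalt along 2 paths.
Via Quillon: 30% × 66% = 19.8%.
Direct stake: 14% = 14%.
Total: 19.8% + 14% = 33.8%.
Rounded: 33.80%.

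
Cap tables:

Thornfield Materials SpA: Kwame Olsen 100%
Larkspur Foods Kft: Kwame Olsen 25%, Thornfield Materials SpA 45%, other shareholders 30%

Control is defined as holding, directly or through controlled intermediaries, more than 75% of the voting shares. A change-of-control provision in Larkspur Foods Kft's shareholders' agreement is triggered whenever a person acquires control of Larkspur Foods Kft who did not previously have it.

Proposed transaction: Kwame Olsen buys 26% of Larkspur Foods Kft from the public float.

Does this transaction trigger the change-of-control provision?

Yes

The purchase changes only Kwame's holdings, so Kwame is the only person who could newly come to control Larkspur.
Kwame holds 100% of Thornfield, so Kwame controls Thornfield.
In Larkspur, Kwame's side holds only 25% + 45% = 70%, not > 75%.
So before the transaction, Kwame does not control Larkspur.
After the purchase, Kwame's direct stake in Larkspur rises to 25% + 26% = 51%.
Kwame and Thornfield together hold 51% + 45% = 96% of Larkspur, so Kwame controls Larkspur.
Kwame did not control Larkspur before and does after, so the clause is triggered.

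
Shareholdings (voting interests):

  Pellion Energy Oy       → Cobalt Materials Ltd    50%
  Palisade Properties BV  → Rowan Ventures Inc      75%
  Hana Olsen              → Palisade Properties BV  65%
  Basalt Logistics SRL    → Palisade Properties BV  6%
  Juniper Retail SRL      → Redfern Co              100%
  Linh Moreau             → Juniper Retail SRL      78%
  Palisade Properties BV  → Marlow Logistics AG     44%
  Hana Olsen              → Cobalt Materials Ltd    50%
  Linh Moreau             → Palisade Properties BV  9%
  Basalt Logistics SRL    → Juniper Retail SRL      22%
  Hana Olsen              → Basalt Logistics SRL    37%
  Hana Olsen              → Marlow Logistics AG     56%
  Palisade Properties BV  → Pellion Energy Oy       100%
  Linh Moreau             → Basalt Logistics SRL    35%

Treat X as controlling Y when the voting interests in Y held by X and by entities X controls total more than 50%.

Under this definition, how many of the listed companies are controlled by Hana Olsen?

Hana holds 65% of Palisade, so Hana controls Palisade.
Palisade and Hana together hold 44% + 56% = 100% of Marlow, so Hana controls Marlow.
Palisade holds 100% of Pellion, so Hana controls Pellion.
Pellion and Hana together hold 50% + 50% = 100% of Cobalt, so Hana controls Cobalt.
Palisade holds 75% of Rowan, so Hana controls Rowan.
No other company's threshold is met.
Hana controls 5 companies.

5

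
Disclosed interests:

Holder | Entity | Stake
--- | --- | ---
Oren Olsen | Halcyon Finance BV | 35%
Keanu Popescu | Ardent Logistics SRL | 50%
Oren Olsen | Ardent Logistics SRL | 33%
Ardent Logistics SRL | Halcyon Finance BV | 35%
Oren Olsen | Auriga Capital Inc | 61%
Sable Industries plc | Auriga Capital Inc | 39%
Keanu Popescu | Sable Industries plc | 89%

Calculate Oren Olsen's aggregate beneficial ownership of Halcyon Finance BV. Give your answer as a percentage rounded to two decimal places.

46.55%

Oren reaches Halcyon along 2 paths.
Direct stake: 35% = 35%.
Via Ardent: 33% × 35% = 11.55%.
Total: 35% + 11.55% = 46.55%.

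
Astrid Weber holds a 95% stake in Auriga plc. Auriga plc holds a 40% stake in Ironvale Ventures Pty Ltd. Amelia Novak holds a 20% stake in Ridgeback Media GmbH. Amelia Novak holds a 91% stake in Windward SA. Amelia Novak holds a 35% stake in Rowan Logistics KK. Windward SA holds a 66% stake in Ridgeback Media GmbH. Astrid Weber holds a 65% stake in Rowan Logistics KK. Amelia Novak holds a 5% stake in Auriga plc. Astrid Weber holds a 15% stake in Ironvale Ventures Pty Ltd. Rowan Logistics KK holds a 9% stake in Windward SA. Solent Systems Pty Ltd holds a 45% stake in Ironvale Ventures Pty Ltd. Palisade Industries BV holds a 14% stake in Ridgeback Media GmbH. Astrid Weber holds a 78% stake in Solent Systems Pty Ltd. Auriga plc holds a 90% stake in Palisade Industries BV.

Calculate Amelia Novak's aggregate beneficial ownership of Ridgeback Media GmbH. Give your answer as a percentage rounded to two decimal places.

82.77%

Amelia reaches Ridgeback along 4 paths.
Direct stake: 20% = 20%.
Via Auriga → Palisade: 5% × 90% × 14% = 0.63%.
Via Windward: 91% × 66% = 60.06%.
Via Rowan → Windward: 35% × 9% × 66% = 2.079%.
Total: 20% + 0.63% + 60.06% + 2.079% = 82.769%.
Rounded: 82.77%.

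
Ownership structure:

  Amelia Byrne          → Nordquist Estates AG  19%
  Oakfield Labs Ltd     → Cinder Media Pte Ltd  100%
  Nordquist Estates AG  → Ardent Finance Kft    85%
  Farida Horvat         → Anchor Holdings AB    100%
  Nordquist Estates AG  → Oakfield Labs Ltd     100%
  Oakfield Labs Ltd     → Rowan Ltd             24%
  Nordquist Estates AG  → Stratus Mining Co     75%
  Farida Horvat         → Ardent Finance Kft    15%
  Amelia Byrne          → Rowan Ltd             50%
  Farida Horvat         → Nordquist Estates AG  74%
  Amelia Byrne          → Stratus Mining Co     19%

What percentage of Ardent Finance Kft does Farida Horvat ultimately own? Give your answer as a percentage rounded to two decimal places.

77.90%

Farida reaches Ardent along 2 paths.
Via Nordquist: 74% × 85% = 62.9%.
Direct stake: 15% = 15%.
Total: 62.9% + 15% = 77.9%.
Rounded: 77.90%.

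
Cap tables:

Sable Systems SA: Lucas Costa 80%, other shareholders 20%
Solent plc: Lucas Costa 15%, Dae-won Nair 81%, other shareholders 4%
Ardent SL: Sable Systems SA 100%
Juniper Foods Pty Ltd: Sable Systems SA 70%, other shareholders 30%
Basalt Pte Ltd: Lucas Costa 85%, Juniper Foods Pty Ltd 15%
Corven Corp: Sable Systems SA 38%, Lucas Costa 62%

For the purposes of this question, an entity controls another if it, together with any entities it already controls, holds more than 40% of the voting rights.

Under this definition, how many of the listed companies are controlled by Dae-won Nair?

Dae-won holds 81% of Solent, so Dae-won controls Solent.
No other company's threshold is met.
Dae-won controls 1 company.

1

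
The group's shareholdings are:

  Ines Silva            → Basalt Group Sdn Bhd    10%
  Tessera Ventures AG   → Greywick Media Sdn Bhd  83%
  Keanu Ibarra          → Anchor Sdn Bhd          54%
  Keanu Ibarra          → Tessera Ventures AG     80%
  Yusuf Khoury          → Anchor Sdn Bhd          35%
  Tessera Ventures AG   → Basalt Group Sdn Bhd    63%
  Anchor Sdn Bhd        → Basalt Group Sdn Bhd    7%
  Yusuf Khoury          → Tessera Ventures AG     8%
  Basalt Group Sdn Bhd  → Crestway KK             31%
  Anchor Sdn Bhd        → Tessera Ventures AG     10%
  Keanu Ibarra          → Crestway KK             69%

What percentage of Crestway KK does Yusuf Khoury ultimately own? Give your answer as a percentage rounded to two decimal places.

Yusuf reaches Crestway along 3 paths.
Via Anchor → Tessera → Basalt: 35% × 10% × 63% × 31% = 0.68355%.
Via Tessera → Basalt: 8% × 63% × 31% = 1.5624%.
Via Anchor → Basalt: 35% × 7% × 31% = 0.7595%.
Total: 0.68355% + 1.5624% + 0.7595% = 3.00545%.
Rounded: 3.01%.

3.01%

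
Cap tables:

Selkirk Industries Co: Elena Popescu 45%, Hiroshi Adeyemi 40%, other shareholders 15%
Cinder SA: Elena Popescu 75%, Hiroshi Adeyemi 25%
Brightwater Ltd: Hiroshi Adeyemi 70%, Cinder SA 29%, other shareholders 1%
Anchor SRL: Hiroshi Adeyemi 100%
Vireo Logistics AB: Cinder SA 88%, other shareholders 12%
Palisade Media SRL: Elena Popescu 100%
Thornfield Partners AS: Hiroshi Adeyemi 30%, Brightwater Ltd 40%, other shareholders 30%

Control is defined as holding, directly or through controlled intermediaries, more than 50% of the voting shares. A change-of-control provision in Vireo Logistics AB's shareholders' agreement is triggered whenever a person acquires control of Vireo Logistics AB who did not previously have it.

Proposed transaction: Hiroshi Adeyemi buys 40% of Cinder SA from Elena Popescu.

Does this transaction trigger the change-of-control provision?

The purchase adds only to Hiroshi's holdings (Elena's stake shrinks), so Hiroshi is the only person who could newly come to control Vireo.
Hiroshi holds 70% of Brightwater, so Hiroshi controls Brightwater.
Hiroshi holds 100% of Anchor, so Hiroshi controls Anchor.
Hiroshi and Brightwater together hold 30% + 40% = 70% of Thornfield, so Hiroshi controls Thornfield.
Neither Hiroshi nor any entity Hiroshi controls holds any voting interest in Vireo.
So before the transaction, Hiroshi does not control Vireo.
After the purchase, Hiroshi's direct stake in Cinder rises to 25% + 40% = 65%, and Elena's stake falls to 35%.
Hiroshi holds 65% of Cinder, so Hiroshi controls Cinder.
Cinder holds 88% of Vireo, so Hiroshi controls Vireo.
Hiroshi did not control Vireo before and does after, so the clause is triggered.

Yes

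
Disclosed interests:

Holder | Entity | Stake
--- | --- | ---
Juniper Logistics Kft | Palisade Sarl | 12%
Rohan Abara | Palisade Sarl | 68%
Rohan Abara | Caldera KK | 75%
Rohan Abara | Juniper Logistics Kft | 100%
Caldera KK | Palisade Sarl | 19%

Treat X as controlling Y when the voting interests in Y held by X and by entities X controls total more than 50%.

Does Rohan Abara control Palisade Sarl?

Rohan holds 75% of Caldera, so Rohan controls Caldera.
Rohan holds 100% of Juniper, so Rohan controls Juniper.
Rohan and Juniper and Caldera together hold 68% + 12% + 19% = 99% of Palisade, so Rohan controls Palisade.

Yes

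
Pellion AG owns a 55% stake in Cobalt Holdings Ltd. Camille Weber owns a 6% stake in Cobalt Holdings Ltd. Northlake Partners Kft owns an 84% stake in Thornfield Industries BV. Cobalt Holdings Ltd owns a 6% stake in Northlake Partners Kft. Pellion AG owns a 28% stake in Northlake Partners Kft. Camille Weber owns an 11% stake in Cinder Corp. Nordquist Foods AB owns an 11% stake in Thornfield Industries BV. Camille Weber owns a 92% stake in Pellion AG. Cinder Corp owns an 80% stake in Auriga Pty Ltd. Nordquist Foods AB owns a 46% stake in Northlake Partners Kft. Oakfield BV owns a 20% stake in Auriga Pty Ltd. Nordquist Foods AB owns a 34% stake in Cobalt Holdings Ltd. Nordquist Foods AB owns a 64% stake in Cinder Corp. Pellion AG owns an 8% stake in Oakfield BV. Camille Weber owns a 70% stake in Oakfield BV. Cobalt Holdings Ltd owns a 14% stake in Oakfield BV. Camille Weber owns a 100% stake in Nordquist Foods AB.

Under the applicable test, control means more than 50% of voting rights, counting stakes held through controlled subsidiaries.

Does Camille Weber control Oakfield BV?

Yes

Camille holds 100% of Nordquist, so Camille controls Nordquist.
Camille holds 92% of Pellion, so Camille controls Pellion.
Pellion and Nordquist and Camille together hold 55% + 34% + 6% = 95% of Cobalt, so Camille controls Cobalt.
Pellion and Camille and Cobalt together hold 8% + 70% + 14% = 92% of Oakfield, so Camille controls Oakfield.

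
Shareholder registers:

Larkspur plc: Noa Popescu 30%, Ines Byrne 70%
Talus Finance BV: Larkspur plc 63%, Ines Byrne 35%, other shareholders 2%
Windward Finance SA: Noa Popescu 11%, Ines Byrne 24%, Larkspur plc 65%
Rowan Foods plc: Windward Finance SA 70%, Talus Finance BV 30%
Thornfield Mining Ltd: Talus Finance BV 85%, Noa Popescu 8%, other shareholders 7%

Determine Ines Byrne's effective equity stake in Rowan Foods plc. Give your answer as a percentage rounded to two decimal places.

72.38%

Ines reaches Rowan along 4 paths.
Via Windward: 24% × 70% = 16.8%.
Via Larkspur → Windward: 70% × 65% × 70% = 31.85%.
Via Larkspur → Talus: 70% × 63% × 30% = 13.23%.
Via Talus: 35% × 30% = 10.5%.
Total: 16.8% + 31.85% + 13.23% + 10.5% = 72.38%.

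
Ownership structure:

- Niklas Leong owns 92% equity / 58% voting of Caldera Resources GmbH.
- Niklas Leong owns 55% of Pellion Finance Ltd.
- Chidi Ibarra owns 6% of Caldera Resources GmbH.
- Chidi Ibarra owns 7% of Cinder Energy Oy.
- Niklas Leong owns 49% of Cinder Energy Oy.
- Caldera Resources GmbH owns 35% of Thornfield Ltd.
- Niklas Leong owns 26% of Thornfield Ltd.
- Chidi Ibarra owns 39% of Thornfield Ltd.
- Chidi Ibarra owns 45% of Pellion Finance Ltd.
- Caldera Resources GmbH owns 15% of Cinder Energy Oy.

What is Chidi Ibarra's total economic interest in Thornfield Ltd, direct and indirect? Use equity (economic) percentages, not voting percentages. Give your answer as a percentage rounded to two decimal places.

Chidi reaches Thornfield along 2 paths.
Direct stake: 39% = 39%.
Via Caldera: 6% × 35% = 2.1%.
Total: 39% + 2.1% = 41.1%.
Rounded: 41.10%.

41.10%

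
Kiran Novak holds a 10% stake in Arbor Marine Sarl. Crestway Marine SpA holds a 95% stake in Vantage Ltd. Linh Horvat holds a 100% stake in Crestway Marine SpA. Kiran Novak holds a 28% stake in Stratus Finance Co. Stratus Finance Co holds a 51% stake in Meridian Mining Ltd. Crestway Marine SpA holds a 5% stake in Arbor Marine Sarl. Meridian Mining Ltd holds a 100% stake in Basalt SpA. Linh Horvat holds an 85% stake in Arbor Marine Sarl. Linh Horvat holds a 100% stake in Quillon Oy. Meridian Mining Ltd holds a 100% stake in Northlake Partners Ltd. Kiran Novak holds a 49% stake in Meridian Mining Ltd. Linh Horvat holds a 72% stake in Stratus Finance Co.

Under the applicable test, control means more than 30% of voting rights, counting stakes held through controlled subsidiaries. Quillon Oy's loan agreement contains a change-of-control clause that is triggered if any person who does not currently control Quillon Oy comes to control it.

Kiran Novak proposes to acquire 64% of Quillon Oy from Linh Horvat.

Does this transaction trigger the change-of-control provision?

Yes

The purchase adds only to Kiran's holdings (Linh's stake shrinks), so Kiran is the only person who could newly come to control Quillon.
Kiran holds 49% of Meridian, so Kiran controls Meridian.
Meridian holds 100% of Basalt, so Kiran controls Basalt.
Meridian holds 100% of Northlake, so Kiran controls Northlake.
Neither Kiran nor any entity Kiran controls holds any voting interest in Quillon.
So before the transaction, Kiran does not control Quillon.
After the purchase, Kiran holds 64% of Quillon directly, and Linh's stake falls to 36%.
Kiran holds 64% of Quillon, so Kiran controls Quillon.
Kiran did not control Quillon before and does after, so the clause is triggered.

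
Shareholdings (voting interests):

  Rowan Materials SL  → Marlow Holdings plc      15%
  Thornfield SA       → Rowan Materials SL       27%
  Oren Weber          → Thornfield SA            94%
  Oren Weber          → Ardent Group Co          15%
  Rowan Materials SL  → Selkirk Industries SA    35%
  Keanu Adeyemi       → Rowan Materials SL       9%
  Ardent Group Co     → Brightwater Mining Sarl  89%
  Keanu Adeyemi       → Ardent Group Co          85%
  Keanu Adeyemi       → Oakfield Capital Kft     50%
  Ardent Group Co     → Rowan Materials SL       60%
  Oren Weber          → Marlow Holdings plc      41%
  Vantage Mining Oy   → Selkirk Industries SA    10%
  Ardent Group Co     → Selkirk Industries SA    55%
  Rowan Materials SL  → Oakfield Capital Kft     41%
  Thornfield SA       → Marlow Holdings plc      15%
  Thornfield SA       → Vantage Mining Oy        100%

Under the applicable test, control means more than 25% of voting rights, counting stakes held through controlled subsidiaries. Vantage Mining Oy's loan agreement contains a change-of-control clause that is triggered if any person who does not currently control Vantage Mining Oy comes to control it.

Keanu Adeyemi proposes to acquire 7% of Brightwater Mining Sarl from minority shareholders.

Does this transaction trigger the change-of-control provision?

The purchase changes only Keanu's holdings, so Keanu is the only person who could newly come to control Vantage.
Keanu holds 85% of Ardent, so Keanu controls Ardent.
Keanu and Ardent together hold 9% + 60% = 69% of Rowan, so Keanu controls Rowan.
Keanu and Rowan together hold 50% + 41% = 91% of Oakfield, so Keanu controls Oakfield.
Ardent holds 89% of Brightwater, so Keanu controls Brightwater.
Rowan and Ardent together hold 35% + 55% = 90% of Selkirk, so Keanu controls Selkirk.
Neither Keanu nor any entity Keanu controls holds any voting interest in Vantage.
So before the transaction, Keanu does not control Vantage.
After the purchase, Keanu holds 7% of Brightwater directly.
Ardent and Keanu together hold 89% + 7% = 96% of Brightwater, so Keanu controls Brightwater.
After the transaction, neither Keanu nor any entity Keanu controls holds a voting interest in Vantage, so Keanu still does not control it.
No new person acquires control, so the clause is not triggered.

No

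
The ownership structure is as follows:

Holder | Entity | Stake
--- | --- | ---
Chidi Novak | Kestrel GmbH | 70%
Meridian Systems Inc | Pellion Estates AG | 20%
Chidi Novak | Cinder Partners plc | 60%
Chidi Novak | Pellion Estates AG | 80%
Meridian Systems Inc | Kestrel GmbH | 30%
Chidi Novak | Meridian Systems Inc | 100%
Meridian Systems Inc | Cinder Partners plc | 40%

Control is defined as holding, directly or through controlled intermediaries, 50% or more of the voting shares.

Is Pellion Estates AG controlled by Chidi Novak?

Chidi holds 100% of Meridian, so Chidi controls Meridian.
Meridian and Chidi together hold 20% + 80% = 100% of Pellion, so Chidi controls Pellion.

Yes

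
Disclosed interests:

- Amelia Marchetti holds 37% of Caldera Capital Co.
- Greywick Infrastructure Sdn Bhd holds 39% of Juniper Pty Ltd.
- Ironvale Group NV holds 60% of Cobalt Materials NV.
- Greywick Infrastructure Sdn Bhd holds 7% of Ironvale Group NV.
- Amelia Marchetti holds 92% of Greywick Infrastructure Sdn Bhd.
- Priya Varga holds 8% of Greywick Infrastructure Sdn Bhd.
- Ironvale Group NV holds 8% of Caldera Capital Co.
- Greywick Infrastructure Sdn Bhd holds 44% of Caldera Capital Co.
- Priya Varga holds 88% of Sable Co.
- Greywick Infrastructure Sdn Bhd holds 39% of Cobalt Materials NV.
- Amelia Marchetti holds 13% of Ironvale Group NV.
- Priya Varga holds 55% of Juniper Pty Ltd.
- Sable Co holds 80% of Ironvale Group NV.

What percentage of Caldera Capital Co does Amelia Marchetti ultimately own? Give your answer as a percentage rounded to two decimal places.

Amelia reaches Caldera along 4 paths.
Via Ironvale: 13% × 8% = 1.04%.
Via Greywick → Ironvale: 92% × 7% × 8% = 0.5152%.
Via Greywick: 92% × 44% = 40.48%.
Direct stake: 37% = 37%.
Total: 1.04% + 0.5152% + 40.48% + 37% = 79.0352%.
Rounded: 79.04%.

79.04%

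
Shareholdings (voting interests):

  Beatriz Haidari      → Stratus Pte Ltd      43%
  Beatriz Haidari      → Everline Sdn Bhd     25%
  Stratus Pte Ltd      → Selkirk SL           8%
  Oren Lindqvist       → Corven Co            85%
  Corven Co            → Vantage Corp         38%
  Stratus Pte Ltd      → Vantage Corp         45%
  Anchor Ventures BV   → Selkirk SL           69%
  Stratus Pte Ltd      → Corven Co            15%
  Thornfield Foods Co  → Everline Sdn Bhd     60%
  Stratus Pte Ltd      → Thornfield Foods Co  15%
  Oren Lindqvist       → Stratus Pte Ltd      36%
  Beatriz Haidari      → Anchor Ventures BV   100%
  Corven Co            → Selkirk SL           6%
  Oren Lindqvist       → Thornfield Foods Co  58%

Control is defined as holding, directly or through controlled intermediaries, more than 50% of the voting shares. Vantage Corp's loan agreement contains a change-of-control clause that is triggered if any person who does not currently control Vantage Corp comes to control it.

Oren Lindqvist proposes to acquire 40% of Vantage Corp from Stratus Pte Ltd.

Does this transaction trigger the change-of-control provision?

The purchase adds only to Oren's holdings (Stratus's stake shrinks), so Oren is the only person who could newly come to control Vantage.
Oren holds 85% of Corven, so Oren controls Corven.
Oren holds 58% of Thornfield, so Oren controls Thornfield.
Thornfield holds 60% of Everline, so Oren controls Everline.
In Vantage, Oren's side holds only 38%, not > 50%.
So before the transaction, Oren does not control Vantage.
After the purchase, Oren holds 40% of Vantage directly, and Stratus's stake falls to 5%.
Corven and Oren together hold 38% + 40% = 78% of Vantage, so Oren controls Vantage.
Oren did not control Vantage before and does after, so the clause is triggered.

Yes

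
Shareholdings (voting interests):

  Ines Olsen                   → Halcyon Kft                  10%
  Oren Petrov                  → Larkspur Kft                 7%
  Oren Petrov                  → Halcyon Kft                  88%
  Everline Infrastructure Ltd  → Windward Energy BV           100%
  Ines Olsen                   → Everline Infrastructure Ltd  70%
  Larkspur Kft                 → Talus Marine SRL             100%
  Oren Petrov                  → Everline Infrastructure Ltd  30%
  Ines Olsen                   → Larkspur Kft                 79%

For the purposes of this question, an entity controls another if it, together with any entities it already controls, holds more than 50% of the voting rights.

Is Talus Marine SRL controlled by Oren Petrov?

Oren holds 88% of Halcyon, so Oren controls Halcyon.
Neither Oren nor any entity Oren controls holds any voting interest in Talus.
So Oren does not control Talus.

No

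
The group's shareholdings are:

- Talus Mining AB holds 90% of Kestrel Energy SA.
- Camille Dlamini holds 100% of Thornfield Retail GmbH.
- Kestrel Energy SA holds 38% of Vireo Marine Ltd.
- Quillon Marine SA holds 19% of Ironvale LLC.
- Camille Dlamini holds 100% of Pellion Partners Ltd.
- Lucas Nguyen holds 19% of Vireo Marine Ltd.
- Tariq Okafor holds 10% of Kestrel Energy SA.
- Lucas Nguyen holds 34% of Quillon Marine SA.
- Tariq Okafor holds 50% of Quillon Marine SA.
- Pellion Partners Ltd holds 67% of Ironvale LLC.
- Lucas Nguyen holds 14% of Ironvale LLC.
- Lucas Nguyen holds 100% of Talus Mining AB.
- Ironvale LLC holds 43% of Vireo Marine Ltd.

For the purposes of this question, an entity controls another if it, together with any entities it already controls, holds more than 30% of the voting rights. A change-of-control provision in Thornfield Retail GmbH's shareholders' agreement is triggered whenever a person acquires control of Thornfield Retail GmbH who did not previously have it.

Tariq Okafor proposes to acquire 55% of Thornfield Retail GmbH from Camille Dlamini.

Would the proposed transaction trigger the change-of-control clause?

Yes

The purchase adds only to Tariq's holdings (Camille's stake shrinks), so Tariq is the only person who could newly come to control Thornfield.
Tariq holds 50% of Quillon, so Tariq controls Quillon.
Neither Tariq nor any entity Tariq controls holds any voting interest in Thornfield.
So before the transaction, Tariq does not control Thornfield.
After the purchase, Tariq holds 55% of Thornfield directly, and Camille's stake falls to 45%.
Tariq holds 55% of Thornfield, so Tariq controls Thornfield.
Tariq did not control Thornfield before and does after, so the clause is triggered.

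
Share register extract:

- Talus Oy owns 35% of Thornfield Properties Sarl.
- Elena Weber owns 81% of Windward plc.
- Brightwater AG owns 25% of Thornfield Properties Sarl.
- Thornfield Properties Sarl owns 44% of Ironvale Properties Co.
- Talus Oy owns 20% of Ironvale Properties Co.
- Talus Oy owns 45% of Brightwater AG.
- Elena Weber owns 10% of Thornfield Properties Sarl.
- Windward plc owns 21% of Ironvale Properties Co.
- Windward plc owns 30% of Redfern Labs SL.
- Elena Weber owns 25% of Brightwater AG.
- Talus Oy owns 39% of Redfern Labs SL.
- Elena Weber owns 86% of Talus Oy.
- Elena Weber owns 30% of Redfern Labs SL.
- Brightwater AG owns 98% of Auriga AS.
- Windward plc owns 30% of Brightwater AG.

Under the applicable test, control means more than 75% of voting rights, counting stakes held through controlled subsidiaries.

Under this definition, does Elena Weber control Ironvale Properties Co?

Elena holds 81% of Windward, so Elena controls Windward.
Elena holds 86% of Talus, so Elena controls Talus.
Elena and Windward and Talus together hold 25% + 30% + 45% = 100% of Brightwater, so Elena controls Brightwater.
Talus and Windward and Elena together hold 39% + 30% + 30% = 99% of Redfern, so Elena controls Redfern.
Brightwater holds 98% of Auriga, so Elena controls Auriga.
In Ironvale, Elena's side holds only 21% + 20% = 41%, not > 75%.
So Elena does not control Ironvale.

No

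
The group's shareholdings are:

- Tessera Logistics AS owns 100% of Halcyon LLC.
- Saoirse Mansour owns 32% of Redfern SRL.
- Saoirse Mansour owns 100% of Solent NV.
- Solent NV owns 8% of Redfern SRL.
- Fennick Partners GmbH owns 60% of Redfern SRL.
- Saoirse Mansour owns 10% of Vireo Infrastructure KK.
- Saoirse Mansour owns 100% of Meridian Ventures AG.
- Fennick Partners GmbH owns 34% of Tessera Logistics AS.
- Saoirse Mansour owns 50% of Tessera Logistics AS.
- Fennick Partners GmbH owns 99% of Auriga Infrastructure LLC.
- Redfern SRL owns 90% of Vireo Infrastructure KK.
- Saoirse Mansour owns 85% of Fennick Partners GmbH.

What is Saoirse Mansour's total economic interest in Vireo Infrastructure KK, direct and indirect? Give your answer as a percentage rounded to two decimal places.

91.90%

Saoirse reaches Vireo along 4 paths.
Via Solent → Redfern: 100% × 8% × 90% = 7.2%.
Via Fennick → Redfern: 85% × 60% × 90% = 45.9%.
Via Redfern: 32% × 90% = 28.8%.
Direct stake: 10% = 10%.
Total: 7.2% + 45.9% + 28.8% + 10% = 91.9%.
Rounded: 91.90%.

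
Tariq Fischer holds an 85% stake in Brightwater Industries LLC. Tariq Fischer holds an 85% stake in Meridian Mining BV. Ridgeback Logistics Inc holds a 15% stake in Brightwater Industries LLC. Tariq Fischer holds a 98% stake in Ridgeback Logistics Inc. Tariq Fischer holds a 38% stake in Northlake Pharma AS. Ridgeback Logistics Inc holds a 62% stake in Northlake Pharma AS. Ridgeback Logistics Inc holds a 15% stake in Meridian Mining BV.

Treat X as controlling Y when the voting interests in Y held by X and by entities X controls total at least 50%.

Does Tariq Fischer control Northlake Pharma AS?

Tariq holds 98% of Ridgeback, so Tariq controls Ridgeback.
Ridgeback and Tariq together hold 62% + 38% = 100% of Northlake, so Tariq controls Northlake.

Yes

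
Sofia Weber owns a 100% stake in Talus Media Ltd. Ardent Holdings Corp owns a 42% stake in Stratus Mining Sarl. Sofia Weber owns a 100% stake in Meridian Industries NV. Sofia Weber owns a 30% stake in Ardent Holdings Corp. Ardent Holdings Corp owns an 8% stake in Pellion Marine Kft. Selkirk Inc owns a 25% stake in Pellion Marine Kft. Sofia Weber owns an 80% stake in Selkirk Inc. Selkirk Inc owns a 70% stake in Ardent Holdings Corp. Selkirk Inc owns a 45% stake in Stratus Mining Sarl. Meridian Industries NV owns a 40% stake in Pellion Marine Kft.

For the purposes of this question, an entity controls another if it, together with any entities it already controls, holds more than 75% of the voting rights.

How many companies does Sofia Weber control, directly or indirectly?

5

Sofia holds 100% of Meridian, so Sofia controls Meridian.
Sofia holds 80% of Selkirk, so Sofia controls Selkirk.
Sofia holds 100% of Talus, so Sofia controls Talus.
Selkirk and Sofia together hold 70% + 30% = 100% of Ardent, so Sofia controls Ardent.
Ardent and Selkirk together hold 42% + 45% = 87% of Stratus, so Sofia controls Stratus.
No other company's threshold is met.
Sofia controls 5 companies.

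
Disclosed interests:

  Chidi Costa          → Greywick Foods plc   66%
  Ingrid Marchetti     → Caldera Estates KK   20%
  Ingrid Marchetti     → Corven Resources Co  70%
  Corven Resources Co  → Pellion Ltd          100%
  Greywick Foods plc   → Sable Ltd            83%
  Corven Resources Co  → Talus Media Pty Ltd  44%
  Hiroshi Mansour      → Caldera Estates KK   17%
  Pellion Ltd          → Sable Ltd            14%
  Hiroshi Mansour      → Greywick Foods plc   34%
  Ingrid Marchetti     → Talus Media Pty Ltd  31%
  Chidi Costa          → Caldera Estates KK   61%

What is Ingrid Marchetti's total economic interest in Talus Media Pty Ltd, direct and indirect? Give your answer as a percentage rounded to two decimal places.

61.80%

Ingrid reaches Talus along 2 paths.
Direct stake: 31% = 31%.
Via Corven: 70% × 44% = 30.8%.
Total: 31% + 30.8% = 61.8%.
Rounded: 61.80%.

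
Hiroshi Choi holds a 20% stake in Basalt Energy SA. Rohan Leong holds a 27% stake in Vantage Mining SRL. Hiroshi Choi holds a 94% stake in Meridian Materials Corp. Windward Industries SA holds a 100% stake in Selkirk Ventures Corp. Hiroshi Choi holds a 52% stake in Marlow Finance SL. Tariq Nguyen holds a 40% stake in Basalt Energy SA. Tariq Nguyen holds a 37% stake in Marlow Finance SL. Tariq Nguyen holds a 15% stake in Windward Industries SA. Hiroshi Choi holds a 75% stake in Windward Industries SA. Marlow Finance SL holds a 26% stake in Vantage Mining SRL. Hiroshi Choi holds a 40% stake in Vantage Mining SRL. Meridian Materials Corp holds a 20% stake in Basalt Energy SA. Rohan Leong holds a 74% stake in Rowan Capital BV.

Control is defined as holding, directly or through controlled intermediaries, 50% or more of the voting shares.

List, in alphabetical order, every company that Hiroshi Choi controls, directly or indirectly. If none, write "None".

Marlow Finance SL, Meridian Materials Corp, Selkirk Ventures Corp, Vantage Mining SRL, Windward Industries SA

Hiroshi holds 52% of Marlow, so Hiroshi controls Marlow.
Hiroshi holds 94% of Meridian, so Hiroshi controls Meridian.
Hiroshi holds 75% of Windward, so Hiroshi controls Windward.
Marlow and Hiroshi together hold 26% + 40% = 66% of Vantage, so Hiroshi controls Vantage.
Windward holds 100% of Selkirk, so Hiroshi controls Selkirk.
No other company's threshold is met.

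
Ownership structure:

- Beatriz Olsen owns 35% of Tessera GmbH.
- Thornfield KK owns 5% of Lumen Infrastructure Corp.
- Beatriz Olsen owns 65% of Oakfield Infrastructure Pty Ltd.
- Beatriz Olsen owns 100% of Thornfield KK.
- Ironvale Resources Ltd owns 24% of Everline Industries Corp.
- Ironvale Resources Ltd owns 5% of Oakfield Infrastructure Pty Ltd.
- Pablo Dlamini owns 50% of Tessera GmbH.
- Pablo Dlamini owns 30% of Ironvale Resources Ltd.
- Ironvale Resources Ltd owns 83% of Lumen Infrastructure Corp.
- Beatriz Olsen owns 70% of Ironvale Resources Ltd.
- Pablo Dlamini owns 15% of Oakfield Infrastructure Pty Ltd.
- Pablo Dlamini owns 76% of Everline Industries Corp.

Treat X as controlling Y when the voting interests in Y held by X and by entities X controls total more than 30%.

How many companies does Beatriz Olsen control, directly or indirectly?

5

Beatriz holds 70% of Ironvale, so Beatriz controls Ironvale.
Beatriz holds 35% of Tessera, so Beatriz controls Tessera.
Beatriz and Ironvale together hold 65% + 5% = 70% of Oakfield, so Beatriz controls Oakfield.
Beatriz holds 100% of Thornfield, so Beatriz controls Thornfield.
Ironvale and Thornfield together hold 83% + 5% = 88% of Lumen, so Beatriz controls Lumen.
No other company's threshold is met.
Beatriz controls 5 companies.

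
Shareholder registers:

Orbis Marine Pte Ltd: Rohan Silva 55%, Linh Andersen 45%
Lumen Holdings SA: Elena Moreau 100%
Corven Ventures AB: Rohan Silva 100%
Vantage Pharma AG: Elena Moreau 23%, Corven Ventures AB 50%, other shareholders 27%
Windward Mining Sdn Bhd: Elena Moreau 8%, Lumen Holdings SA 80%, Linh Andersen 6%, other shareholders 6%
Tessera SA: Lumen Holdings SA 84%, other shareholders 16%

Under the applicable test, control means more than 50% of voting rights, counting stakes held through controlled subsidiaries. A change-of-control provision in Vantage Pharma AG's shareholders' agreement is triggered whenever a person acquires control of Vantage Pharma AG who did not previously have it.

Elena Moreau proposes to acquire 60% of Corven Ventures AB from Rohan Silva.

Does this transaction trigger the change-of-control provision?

Yes

The purchase adds only to Elena's holdings (Rohan's stake shrinks), so Elena is the only person who could newly come to control Vantage.
Elena holds 100% of Lumen, so Elena controls Lumen.
Elena and Lumen together hold 8% + 80% = 88% of Windward, so Elena controls Windward.
Lumen holds 84% of Tessera, so Elena controls Tessera.
In Vantage, Elena's side holds only 23%, not > 50%.
So before the transaction, Elena does not control Vantage.
After the purchase, Elena holds 60% of Corven directly, and Rohan's stake falls to 40%.
Elena holds 60% of Corven, so Elena controls Corven.
Elena and Corven together hold 23% + 50% = 73% of Vantage, so Elena controls Vantage.
Elena did not control Vantage before and does after, so the clause is triggered.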